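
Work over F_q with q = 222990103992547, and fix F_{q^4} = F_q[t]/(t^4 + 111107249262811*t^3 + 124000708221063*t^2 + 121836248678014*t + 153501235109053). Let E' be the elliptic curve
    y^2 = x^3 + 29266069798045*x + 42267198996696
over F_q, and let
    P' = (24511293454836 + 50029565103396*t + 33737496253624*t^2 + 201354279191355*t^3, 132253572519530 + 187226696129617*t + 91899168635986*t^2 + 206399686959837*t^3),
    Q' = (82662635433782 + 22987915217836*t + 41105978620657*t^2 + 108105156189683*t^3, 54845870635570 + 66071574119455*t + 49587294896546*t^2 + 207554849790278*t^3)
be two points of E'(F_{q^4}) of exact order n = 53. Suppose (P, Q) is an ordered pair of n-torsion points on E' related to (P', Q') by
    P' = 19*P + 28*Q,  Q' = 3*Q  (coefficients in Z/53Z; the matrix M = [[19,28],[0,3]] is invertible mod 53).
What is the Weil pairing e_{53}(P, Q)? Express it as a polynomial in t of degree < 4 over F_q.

e_{53}(aP+bQ,cP+dQ) = e_{53}(P,Q)^(ad-bc); with (a,b,c,d)=(19,28,0,3) this gives the det-53 law.
det M = 19*3 - 28*0 = 57 = 4 (mod 53); 4^{-1} = 40 (mod 53).
Run Miller on y^2=x^3+29266069798045*x+42267198996696 over F_{222990103992547}: ladder 110101 (6 bits); e = f_P(D_Q)/f_Q(D_P).
So e_{53}(P',Q') = 18477536490480 + 191165087433508*t + 195527526929974*t^2 + 164982463341350*t^3.
e_{53}(P,Q) = (18477536490480 + 191165087433508*t + 195527526929974*t^2 + 164982463341350*t^3)^{40} = 75127203562742 + 178688672241360*t + 48374715743474*t^2 + 46433357352566*t^3.

75127203562742 + 178688672241360*t + 48374715743474*t^2 + 46433357352566*t^3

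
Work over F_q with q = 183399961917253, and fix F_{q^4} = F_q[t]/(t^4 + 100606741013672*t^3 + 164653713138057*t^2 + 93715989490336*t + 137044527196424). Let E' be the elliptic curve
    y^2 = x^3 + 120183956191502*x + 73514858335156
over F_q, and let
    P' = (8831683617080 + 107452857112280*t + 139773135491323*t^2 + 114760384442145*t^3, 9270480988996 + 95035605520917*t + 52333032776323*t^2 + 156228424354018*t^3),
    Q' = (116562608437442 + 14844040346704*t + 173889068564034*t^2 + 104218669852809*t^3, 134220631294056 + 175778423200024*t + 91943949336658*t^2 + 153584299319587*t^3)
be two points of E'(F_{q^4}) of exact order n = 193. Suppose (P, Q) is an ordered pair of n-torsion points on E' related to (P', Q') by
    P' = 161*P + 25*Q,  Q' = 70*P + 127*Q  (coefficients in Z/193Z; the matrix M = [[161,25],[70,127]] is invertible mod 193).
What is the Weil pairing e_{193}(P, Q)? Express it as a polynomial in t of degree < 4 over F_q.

39032499325800 + 154498568655500*t + 9640083089157*t^2 + 158621121584621*t^3

The 193-Weil pairing on E[193] over F_{183399961917253} is alternating-bilinear: e_{193}(P',Q') = e_{193}(P,Q)^det(M).
So e_{193}(P,Q) = e_{193}(P',Q')^{8}, since 169*8 = 1 mod 193.
Build f_{193,P'} and f_{193,Q'} via the 8-bit ladder of 193=11000001_2; evaluate at shifted divisors; quotient in F_{183399961917253^4}.
e_{193}(P',Q') = 145908135100054 + 68383231007699*t + 22705622903470*t^2 + 57865856023822*t^3.
e_{193}(P,Q) = (145908135100054 + 68383231007699*t + 22705622903470*t^2 + 57865856023822*t^3)^{8} = 39032499325800 + 154498568655500*t + 9640083089157*t^2 + 158621121584621*t^3.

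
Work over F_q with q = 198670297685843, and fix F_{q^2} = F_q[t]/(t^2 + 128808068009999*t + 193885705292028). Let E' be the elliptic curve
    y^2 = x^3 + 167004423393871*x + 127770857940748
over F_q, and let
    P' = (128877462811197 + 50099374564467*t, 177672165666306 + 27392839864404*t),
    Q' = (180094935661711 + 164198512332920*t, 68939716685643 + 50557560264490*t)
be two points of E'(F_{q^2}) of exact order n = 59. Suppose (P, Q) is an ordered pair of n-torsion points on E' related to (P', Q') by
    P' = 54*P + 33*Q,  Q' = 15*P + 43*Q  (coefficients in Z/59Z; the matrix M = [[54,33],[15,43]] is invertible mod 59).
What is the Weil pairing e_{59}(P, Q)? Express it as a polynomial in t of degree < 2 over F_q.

42195805129568 + 177589950941268*t

Alternating bilinearity on E[59] (values in mu_{59} in F_{198670297685843^2}) gives e(P',Q') = e(P,Q)^det(M).
det(M) mod 59 = 57; its inverse in (Z/59)^* is 29 (check: 57*29 mod 59 = 1).
Run Miller on y^2=x^3+167004423393871*x+127770857940748 over F_{198670297685843}: ladder 111011 (6 bits); e = f_P(D_Q)/f_Q(D_P).
e_{59}(P',Q') = 97885649439303 + 141736460614605*t.
e_{59}(P,Q) = (97885649439303 + 141736460614605*t)^{29} = 42195805129568 + 177589950941268*t.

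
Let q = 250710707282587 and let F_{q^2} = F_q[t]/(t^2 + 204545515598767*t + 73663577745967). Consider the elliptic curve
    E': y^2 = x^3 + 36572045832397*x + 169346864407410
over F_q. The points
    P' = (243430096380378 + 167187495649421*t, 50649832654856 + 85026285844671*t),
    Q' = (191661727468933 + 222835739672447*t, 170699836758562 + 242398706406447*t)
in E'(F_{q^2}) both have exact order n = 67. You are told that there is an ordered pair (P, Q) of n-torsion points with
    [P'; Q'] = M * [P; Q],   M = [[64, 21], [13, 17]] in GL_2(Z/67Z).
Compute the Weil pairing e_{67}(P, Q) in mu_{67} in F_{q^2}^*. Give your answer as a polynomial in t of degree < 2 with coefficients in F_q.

210589772823237 + 48584597548623*t

e_{67}(aP+bQ,cP+dQ) = e_{67}(P,Q)^(ad-bc); with (a,b,c,d)=(64,21,13,17) this gives the det-67 law.
So e_{67}(P,Q) = e_{67}(P',Q')^{61}, since 11*61 = 1 mod 67.
7-bit Miller (1000011) on E'/F_{250710707282587} with a'=36572045832397, b'=169346864407410: accumulate tangent/chord ratios at Q'+S and P'+S'.
Miller gives e_{67}(P',Q') = 231836048671824 + 23787082299380*t in F_{250710707282587^2}.
Raise to 61: e(P,Q) = 210589772823237 + 48584597548623*t in mu_{67}.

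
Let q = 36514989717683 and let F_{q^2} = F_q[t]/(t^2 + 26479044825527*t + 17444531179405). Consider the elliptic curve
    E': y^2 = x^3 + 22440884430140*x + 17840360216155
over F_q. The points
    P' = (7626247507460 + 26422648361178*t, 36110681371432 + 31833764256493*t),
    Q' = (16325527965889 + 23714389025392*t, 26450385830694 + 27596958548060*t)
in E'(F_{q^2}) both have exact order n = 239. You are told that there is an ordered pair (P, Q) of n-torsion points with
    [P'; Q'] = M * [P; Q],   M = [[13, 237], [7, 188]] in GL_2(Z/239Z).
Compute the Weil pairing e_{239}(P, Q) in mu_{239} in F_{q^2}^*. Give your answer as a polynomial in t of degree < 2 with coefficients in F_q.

Since e_{239}(P,P)=e_{239}(Q,Q)=1 and e_{239}(Q,P)=e_{239}(P,Q)^{-1}, expanding e_{239}(13*P + 237*Q,7*P + 188*Q) leaves e(P,Q)^det(M).
Hence e(P,Q) = e(P',Q')^{116} where 116 = 68^{-1} mod 239.
Miller loop for e_{239} over F_{36514989717683^2}: bits of 239 = 11101111; 7 double steps + 6 add steps, l/v at each.
Result: e(P',Q') = 33036571478922 + 30634878158674*t.
Finally e_{239}(P,Q) = 27443252232923 + 17749059974112*t.

27443252232923 + 17749059974112*t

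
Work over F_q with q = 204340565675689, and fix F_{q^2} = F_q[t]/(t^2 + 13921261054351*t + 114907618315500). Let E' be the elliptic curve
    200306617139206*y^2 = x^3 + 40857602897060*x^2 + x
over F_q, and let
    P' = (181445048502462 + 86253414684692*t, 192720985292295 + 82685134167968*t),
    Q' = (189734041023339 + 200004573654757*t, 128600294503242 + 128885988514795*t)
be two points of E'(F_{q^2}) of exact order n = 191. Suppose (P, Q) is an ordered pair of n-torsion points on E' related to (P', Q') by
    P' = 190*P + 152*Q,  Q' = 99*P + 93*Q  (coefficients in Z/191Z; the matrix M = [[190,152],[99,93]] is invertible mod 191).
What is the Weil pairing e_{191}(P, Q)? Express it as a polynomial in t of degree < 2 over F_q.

172995658513251 + 98845517644467*t

Since e_{191}(P,P)=e_{191}(Q,Q)=1 and e_{191}(Q,P)=e_{191}(P,Q)^{-1}, expanding e_{191}(190*P + 152*Q,99*P + 93*Q) leaves e(P,Q)^det(M).
190*93 - 152*99 = 2622; reduced mod 191: det = 139, inverse 11.
Montgomery->Weierstrass: x_W = 14107805465064*x+54268989874608, y_W=14107805465064*y on F_{204340565675689}; lands on y^2=x^3+193671630215590*x+143809090978108.
Build f_{191,P'} and f_{191,Q'} via the 8-bit ladder of 191=10111111_2; evaluate at shifted divisors; quotient in F_{204340565675689^2}.
The quotient is 170795191853339 + 71824118467864*t.
Hence e(P,Q) = 172995658513251 + 98845517644467*t in F_{204340565675689^2}^*.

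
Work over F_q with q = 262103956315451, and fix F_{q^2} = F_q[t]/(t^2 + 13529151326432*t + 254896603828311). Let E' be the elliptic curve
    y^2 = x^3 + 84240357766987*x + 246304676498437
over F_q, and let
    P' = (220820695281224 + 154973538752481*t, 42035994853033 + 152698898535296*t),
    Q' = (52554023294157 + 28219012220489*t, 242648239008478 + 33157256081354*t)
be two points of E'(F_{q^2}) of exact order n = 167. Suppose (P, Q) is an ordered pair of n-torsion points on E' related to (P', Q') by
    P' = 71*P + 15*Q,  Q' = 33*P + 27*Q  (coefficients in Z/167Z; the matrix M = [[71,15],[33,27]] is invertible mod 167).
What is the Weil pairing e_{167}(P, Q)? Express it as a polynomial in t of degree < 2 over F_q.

e_{167} is bilinear + alternating on E[167], so e_{167}(71*P + 15*Q, 33*P + 27*Q) = e_{167}(P,Q)^(71*27-15*33).
So e_{167}(P,Q) = e_{167}(P',Q')^{134}, since 86*134 = 1 mod 167.
Miller loop for e_{167} over F_{262103956315451^2}: bits of 167 = 10100111; 7 double steps + 4 add steps, l/v at each.
Miller gives e_{167}(P',Q') = 35063199934011 + 120716751187298*t in F_{262103956315451^2}.
Raise to 134: e(P,Q) = 199919864770474 + 150938592597534*t in mu_{167}.

199919864770474 + 150938592597534*t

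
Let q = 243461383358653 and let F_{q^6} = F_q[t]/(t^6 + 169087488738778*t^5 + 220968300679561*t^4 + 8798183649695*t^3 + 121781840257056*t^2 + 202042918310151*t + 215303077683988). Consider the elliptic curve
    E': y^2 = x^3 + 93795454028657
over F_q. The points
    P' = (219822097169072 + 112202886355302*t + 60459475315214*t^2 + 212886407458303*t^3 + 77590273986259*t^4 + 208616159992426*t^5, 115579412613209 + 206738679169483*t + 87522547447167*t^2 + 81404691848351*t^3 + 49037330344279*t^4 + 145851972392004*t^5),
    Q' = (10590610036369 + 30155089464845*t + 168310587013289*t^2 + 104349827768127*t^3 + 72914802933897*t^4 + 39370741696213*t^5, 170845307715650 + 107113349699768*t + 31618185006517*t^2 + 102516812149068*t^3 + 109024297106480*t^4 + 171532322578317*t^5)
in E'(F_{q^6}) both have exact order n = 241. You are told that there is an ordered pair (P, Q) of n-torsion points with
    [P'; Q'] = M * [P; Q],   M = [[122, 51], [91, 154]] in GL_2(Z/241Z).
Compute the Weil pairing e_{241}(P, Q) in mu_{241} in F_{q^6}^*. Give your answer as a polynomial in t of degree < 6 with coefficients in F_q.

Since e_{241}(P,P)=e_{241}(Q,Q)=1 and e_{241}(Q,P)=e_{241}(P,Q)^{-1}, expanding e_{241}(122*P + 51*Q,91*P + 154*Q) leaves e(P,Q)^det(M).
122*154 - 51*91 = 14147; reduced mod 241: det = 169, inverse 164.
Double-and-add over 11110001: 8-1 doublings, 5-1 additions; each step l_{T,T}/v_{2T} or l_{T,P'}/v at Q'+S for random S.
The quotient is 177393960324432 + 136510730878907*t + 168794395288882*t^2 + 242773217053524*t^3 + 229127662949893*t^4 + 69345245642545*t^5.
(177393960324432 + 136510730878907*t + 168794395288882*t^2 + 242773217053524*t^3 + 229127662949893*t^4 + 69345245642545*t^5)^{164} mod (243461383358653,f) = 139387899838517 + 105164664120356*t + 111729644012757*t^2 + 53316591604222*t^3 + 177066505672536*t^4 + 68109818376751*t^5.

139387899838517 + 105164664120356*t + 111729644012757*t^2 + 53316591604222*t^3 + 177066505672536*t^4 + 68109818376751*t^5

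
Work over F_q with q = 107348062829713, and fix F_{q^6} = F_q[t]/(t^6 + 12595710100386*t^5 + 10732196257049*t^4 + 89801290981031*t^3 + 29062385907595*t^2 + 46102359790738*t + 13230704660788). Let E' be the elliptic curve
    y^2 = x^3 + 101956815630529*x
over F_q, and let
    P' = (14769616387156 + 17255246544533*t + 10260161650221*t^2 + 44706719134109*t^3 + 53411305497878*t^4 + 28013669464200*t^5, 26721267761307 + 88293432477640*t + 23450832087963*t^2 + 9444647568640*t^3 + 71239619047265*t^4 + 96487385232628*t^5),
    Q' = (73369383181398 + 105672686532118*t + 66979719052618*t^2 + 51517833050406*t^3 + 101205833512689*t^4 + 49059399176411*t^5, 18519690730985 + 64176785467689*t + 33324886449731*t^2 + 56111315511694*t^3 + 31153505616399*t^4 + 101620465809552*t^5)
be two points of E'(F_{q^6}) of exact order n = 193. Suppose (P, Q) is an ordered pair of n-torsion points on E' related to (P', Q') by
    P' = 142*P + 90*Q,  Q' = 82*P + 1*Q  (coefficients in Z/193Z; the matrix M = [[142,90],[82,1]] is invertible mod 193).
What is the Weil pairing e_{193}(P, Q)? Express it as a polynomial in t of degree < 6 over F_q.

18725676742123 + 107055180052562*t + 93748485942823*t^2 + 55545928262936*t^3 + 13218619500934*t^4 + 33024264065702*t^5

e_{193} is bilinear + alternating on E[193], so e_{193}(142*P + 90*Q, 82*P + 1*Q) = e_{193}(P,Q)^(142*1-90*82).
det(M) mod 193 = 96; its inverse in (Z/193)^* is 191 (check: 96*191 mod 193 = 1).
Miller loop for e_{193} over F_{107348062829713^6}: bits of 193 = 11000001; 7 double steps + 2 add steps, l/v at each.
f_P(D_Q)/f_Q(D_P) = 88720448934126 + 42566057417050*t + 21785443718750*t^2 + 86176027955822*t^3 + 5483532994576*t^4 + 45924735357975*t^5.
Hence e(P,Q) = 18725676742123 + 107055180052562*t + 93748485942823*t^2 + 55545928262936*t^3 + 13218619500934*t^4 + 33024264065702*t^5 in F_{107348062829713^6}^*.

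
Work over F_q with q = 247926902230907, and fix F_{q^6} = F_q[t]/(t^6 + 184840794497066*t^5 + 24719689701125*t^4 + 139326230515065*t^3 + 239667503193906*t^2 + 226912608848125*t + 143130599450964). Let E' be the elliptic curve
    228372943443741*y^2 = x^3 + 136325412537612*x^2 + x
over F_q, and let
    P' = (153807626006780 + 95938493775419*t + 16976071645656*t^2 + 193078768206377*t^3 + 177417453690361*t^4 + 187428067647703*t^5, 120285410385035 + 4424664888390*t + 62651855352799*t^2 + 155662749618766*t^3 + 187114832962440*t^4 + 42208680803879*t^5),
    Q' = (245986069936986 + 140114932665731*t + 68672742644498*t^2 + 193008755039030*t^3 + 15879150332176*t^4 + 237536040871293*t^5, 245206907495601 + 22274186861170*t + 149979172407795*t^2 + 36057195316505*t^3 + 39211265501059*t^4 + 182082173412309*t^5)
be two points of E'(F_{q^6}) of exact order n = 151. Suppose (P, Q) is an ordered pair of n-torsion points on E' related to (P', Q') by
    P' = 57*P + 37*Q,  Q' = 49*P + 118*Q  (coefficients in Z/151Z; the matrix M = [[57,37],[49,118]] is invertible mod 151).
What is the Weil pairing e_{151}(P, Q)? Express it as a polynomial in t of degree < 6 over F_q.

Alternating bilinearity on E[151] (values in mu_{151} in F_{247926902230907^6}) gives e(P',Q') = e(P,Q)^det(M).
det(M) mod 151 = 81; its inverse in (Z/151)^* is 110 (check: 81*110 mod 151 = 1).
Set x_W=73801186471204*u+224611352636171, y_W=73801186471204*v; then E': y_W^2=x_W^3+48219794581125*x_W+181555980356047.
Miller loop for e_{151} over F_{247926902230907^6}: bits of 151 = 10010111; 7 double steps + 4 add steps, l/v at each.
Miller gives e_{151}(P',Q') = 119389481919534 + 85305932328521*t + 95755960567146*t^2 + 245634583766673*t^3 + 101617906865748*t^4 + 197661195318879*t^5 in F_{247926902230907^6}.
Thus e_{151}(P,Q) = 75420872211260 + 157688830563612*t + 54955470262158*t^2 + 172335943846680*t^3 + 55503414637994*t^4 + 181189360159708*t^5.

75420872211260 + 157688830563612*t + 54955470262158*t^2 + 172335943846680*t^3 + 55503414637994*t^4 + 181189360159708*t^5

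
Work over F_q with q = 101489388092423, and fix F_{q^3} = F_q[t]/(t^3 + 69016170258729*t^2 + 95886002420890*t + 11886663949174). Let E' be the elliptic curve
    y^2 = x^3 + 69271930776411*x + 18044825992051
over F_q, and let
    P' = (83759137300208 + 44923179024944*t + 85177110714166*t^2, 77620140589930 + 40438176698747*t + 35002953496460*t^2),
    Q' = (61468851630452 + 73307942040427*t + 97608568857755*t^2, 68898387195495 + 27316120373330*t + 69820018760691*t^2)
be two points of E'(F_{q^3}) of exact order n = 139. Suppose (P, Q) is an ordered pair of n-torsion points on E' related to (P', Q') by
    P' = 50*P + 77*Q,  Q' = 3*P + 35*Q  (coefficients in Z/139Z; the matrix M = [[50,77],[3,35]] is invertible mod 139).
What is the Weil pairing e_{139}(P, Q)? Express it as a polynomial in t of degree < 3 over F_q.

e_{139}(aP+bQ,cP+dQ) = e_{139}(P,Q)^(ad-bc); with (a,b,c,d)=(50,77,3,35) this gives the det-139 law.
Hence e(P,Q) = e(P',Q')^{125} where 125 = 129^{-1} mod 139.
n = 139 = (10001011)_2 (8 bits, wt 4); accumulate f_{139,P'}(Q'+S)/f_{139,P'}(S) along the 7-step ladder.
The quotient is 49954851547978 + 2691061574163*t + 18800764492089*t^2.
e_{139}(P,Q) = (49954851547978 + 2691061574163*t + 18800764492089*t^2)^{125} = 64117773120053 + 13451821868283*t + 65579502220435*t^2.

64117773120053 + 13451821868283*t + 65579502220435*t^2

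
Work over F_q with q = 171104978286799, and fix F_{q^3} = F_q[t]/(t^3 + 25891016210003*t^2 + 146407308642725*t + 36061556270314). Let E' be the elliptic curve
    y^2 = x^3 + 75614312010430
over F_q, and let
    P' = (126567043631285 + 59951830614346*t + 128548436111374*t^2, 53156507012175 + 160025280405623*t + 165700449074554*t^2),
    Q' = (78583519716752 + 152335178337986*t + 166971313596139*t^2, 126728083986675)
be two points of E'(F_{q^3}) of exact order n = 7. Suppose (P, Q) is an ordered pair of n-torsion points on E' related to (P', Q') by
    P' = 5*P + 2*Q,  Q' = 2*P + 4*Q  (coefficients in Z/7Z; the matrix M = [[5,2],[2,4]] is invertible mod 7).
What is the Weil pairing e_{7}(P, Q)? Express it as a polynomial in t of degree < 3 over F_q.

e_{7}(aP+bQ,cP+dQ) = e_{7}(P,Q)^(ad-bc); with (a,b,c,d)=(5,2,2,4) this gives the det-7 law.
So e_{7}(P,Q) = e_{7}(P',Q')^{4}, since 2*4 = 1 mod 7.
Miller loop for e_{7} over F_{171104978286799^3}: bits of 7 = 111; 2 double steps + 2 add steps, l/v at each.
e_{7}(P',Q') = 81293346658903 + 40998812642750*t + 39534208479199*t^2.
Thus e_{7}(P,Q) = 108566004099335 + 132867987730535*t + 97448793773336*t^2.

108566004099335 + 132867987730535*t + 97448793773336*t^2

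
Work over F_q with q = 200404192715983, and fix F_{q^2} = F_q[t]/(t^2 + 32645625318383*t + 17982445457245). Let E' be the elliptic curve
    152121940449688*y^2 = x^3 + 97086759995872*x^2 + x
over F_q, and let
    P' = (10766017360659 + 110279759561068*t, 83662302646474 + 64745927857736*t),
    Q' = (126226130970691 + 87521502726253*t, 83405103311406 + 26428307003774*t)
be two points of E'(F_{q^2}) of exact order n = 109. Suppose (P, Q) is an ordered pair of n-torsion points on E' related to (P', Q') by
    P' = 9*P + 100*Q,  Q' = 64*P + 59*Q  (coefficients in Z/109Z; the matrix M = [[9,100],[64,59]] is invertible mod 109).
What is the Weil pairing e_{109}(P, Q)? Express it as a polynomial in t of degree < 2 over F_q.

82000577788504 + 96602125141162*t

Under M = [[9,100],[64,59]] in GL_2(Z/109), e_{109}(P',Q') = e_{109}(P,Q)^(9*59-100*64 mod 109).
det(M) mod 109 = 17; its inverse in (Z/109)^* is 77 (check: 17*77 mod 109 = 1).
Undo Montgomery via alpha=129627750664774, beta=27703415394129: (a',b')=(16719404247843,173467098493258) over F_{200404192715983}.
Build f_{109,P'} and f_{109,Q'} via the 7-bit ladder of 109=1101101_2; evaluate at shifted divisors; quotient in F_{200404192715983^2}.
So e_{109}(P',Q') = 176739065510441 + 37014707707432*t.
Thus e_{109}(P,Q) = 82000577788504 + 96602125141162*t.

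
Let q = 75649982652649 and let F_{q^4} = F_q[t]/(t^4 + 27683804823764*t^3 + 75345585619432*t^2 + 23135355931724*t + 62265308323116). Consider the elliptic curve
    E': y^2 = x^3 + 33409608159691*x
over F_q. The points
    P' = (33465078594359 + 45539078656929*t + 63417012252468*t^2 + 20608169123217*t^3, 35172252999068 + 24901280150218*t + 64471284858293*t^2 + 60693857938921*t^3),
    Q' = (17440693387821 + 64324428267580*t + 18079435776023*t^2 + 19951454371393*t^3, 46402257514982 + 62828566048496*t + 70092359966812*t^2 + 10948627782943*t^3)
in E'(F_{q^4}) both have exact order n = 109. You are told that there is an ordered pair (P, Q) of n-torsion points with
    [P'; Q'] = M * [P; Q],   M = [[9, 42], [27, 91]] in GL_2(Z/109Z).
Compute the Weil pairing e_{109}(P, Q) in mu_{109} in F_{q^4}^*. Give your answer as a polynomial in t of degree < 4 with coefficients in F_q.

The 109-Weil pairing on E[109] over F_{75649982652649} is alternating-bilinear: e_{109}(P',Q') = e_{109}(P,Q)^det(M).
Hence e(P,Q) = e(P',Q')^{100} where 100 = 12^{-1} mod 109.
Run Miller on y^2=x^3+33409608159691*x over F_{75649982652649}: ladder 1101101 (7 bits); e = f_P(D_Q)/f_Q(D_P).
So e_{109}(P',Q') = 68003629709957 + 16323283388551*t + 30905227177572*t^2 + 43443924608525*t^3.
Hence e(P,Q) = 46800149591761 + 40100264020316*t + 33406508416235*t^2 + 73983774436858*t^3 in F_{75649982652649^4}^*.

46800149591761 + 40100264020316*t + 33406508416235*t^2 + 73983774436858*t^3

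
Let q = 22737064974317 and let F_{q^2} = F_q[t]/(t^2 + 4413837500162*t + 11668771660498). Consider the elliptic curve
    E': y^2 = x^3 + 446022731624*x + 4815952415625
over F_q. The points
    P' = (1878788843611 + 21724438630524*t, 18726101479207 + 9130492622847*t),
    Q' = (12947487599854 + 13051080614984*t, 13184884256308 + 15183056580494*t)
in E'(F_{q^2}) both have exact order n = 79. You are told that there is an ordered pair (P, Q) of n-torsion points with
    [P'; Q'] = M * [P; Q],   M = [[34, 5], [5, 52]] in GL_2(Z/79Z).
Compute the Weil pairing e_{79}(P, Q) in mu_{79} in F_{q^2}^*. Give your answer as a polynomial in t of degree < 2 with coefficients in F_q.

10392457404170 + 991246529435*t

e_{79} is bilinear + alternating on E[79], so e_{79}(34*P + 5*Q, 5*P + 52*Q) = e_{79}(P,Q)^(34*52-5*5).
det M = 34*52 - 5*5 = 1743 = 5 (mod 79); 5^{-1} = 16 (mod 79).
Build f_{79,P'} and f_{79,Q'} via the 7-bit ladder of 79=1001111_2; evaluate at shifted divisors; quotient in F_{22737064974317^2}.
Result: e(P',Q') = 1522777025211 + 10097755925597*t.
Raise to 16: e(P,Q) = 10392457404170 + 991246529435*t in mu_{79}.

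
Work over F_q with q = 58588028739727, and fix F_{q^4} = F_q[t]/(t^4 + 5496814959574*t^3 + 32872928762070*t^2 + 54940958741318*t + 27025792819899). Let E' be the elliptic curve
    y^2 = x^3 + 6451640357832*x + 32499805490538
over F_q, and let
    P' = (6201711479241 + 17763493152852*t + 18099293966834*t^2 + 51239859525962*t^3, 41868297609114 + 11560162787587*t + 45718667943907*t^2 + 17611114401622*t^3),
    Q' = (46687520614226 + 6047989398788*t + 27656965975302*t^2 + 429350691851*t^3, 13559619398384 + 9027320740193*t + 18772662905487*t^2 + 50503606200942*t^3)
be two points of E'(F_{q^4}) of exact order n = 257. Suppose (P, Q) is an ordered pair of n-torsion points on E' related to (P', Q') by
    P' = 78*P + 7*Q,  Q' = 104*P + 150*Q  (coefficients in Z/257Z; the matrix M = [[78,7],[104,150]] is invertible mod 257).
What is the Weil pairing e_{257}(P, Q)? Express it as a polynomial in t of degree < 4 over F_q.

e_{257} is bilinear + alternating on E[257], so e_{257}(78*P + 7*Q, 104*P + 150*Q) = e_{257}(P,Q)^(78*150-7*104).
Hence e(P,Q) = e(P',Q')^{13} where 13 = 178^{-1} mod 257.
Build f_{257,P'} and f_{257,Q'} via the 9-bit ladder of 257=100000001_2; evaluate at shifted divisors; quotient in F_{58588028739727^4}.
Miller gives e_{257}(P',Q') = 52293928924796 + 984525877478*t + 40636335634693*t^2 + 50191884424878*t^3 in F_{58588028739727^4}.
Hence e(P,Q) = 11115091558690 + 23523523213120*t + 37453532861851*t^2 + 31981718956150*t^3 in F_{58588028739727^4}^*.

11115091558690 + 23523523213120*t + 37453532861851*t^2 + 31981718956150*t^3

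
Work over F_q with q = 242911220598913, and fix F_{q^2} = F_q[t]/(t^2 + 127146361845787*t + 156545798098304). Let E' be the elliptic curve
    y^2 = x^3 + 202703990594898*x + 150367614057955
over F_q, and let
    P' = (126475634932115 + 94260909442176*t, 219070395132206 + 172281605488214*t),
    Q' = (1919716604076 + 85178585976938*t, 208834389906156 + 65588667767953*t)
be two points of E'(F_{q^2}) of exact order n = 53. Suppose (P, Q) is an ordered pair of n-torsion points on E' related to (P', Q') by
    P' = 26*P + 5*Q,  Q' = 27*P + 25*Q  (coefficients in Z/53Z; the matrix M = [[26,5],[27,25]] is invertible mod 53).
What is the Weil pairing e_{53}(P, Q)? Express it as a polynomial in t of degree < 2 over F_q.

98342426008683 + 242225815470543*t

Under M = [[26,5],[27,25]] in GL_2(Z/53), e_{53}(P',Q') = e_{53}(P,Q)^(26*25-5*27 mod 53).
det(M) mod 53 = 38; its inverse in (Z/53)^* is 7 (check: 38*7 mod 53 = 1).
Build f_{53,P'} and f_{53,Q'} via the 6-bit ladder of 53=110101_2; evaluate at shifted divisors; quotient in F_{242911220598913^2}.
e_{53}(P',Q') = 204747890831779 + 154472556962844*t.
(204747890831779 + 154472556962844*t)^{7} mod (242911220598913,f) = 98342426008683 + 242225815470543*t.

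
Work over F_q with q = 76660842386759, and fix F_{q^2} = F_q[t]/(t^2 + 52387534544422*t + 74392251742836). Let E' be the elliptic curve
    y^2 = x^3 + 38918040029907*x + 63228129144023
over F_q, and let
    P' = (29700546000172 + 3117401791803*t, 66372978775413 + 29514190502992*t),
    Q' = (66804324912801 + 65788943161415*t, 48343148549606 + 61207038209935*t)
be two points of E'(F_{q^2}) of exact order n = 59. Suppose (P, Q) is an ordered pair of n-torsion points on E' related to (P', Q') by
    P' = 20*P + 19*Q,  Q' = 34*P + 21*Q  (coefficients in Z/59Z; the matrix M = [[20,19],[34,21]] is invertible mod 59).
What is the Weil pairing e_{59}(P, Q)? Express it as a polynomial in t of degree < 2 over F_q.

75026000842921 + 20997072933237*t

Alternating bilinearity on E[59] (values in mu_{59} in F_{76660842386759^2}) gives e(P',Q') = e(P,Q)^det(M).
20*21 - 19*34 = -226; reduced mod 59: det = 10, inverse 6.
Miller loop for e_{59} over F_{76660842386759^2}: bits of 59 = 111011; 5 double steps + 4 add steps, l/v at each.
Miller gives e_{59}(P',Q') = 73076339403676 + 64595408502406*t in F_{76660842386759^2}.
Hence e(P,Q) = 75026000842921 + 20997072933237*t in F_{76660842386759^2}^*.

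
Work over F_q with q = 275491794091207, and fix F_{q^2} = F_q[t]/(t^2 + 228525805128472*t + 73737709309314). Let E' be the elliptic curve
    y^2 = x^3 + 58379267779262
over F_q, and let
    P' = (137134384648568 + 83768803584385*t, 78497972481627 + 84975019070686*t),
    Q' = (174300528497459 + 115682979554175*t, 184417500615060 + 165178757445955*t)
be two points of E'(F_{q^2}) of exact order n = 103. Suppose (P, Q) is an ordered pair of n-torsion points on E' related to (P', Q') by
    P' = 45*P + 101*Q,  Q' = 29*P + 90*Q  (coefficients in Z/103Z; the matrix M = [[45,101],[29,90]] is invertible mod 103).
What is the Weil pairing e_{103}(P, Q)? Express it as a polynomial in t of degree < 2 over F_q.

Alternating bilinearity on E[103] (values in mu_{103} in F_{275491794091207^2}) gives e(P',Q') = e(P,Q)^det(M).
det(M) mod 103 = 91; its inverse in (Z/103)^* is 60 (check: 91*60 mod 103 = 1).
Build f_{103,P'} and f_{103,Q'} via the 7-bit ladder of 103=1100111_2; evaluate at shifted divisors; quotient in F_{275491794091207^2}.
So e_{103}(P',Q') = 205623276817383 + 67551441728487*t.
(205623276817383 + 67551441728487*t)^{60} mod (275491794091207,f) = 119653282858654 + 75943284264859*t.

119653282858654 + 75943284264859*t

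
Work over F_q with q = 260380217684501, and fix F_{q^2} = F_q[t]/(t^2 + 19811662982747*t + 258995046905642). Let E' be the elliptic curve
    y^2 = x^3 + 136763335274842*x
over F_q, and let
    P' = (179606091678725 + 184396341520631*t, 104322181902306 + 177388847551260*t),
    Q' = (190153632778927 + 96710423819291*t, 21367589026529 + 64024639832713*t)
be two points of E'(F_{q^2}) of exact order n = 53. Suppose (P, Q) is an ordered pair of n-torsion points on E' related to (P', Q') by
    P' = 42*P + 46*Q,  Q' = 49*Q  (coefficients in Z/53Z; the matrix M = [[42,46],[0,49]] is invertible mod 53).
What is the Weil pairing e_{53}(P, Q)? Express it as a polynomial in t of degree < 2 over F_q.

156096922064965 + 63509627042506*t

Alternating bilinearity on E[53] (values in mu_{53} in F_{260380217684501^2}) gives e(P',Q') = e(P,Q)^det(M).
Hence e(P,Q) = e(P',Q')^{47} where 47 = 44^{-1} mod 53.
Double-and-add over 110101: 6-1 doublings, 4-1 additions; each step l_{T,T}/v_{2T} or l_{T,P'}/v at Q'+S for random S.
e_{53}(P',Q') = 107203483235843 + 119750490280262*t.
Raise to 47: e(P,Q) = 156096922064965 + 63509627042506*t in mu_{53}.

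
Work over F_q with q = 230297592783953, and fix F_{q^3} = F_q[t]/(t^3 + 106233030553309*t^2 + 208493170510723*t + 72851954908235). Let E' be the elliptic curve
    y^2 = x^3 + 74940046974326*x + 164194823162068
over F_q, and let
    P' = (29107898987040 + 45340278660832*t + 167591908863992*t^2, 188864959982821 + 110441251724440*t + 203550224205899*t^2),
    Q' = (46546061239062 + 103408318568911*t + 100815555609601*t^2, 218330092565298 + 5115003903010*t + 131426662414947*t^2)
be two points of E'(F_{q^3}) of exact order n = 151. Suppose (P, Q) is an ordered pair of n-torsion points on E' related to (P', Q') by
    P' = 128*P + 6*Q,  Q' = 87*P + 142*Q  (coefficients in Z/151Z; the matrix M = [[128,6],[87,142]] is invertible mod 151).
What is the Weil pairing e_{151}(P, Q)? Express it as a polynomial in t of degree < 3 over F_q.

70729065948996 + 29920957116066*t + 82160941255102*t^2

Alternating bilinearity on E[151] (values in mu_{151} in F_{230297592783953^3}) gives e(P',Q') = e(P,Q)^det(M).
det(M) mod 151 = 138; its inverse in (Z/151)^* is 58 (check: 138*58 mod 151 = 1).
Run Miller on y^2=x^3+74940046974326*x+164194823162068 over F_{230297592783953}: ladder 10010111 (8 bits); e = f_P(D_Q)/f_Q(D_P).
Miller gives e_{151}(P',Q') = 31354894504853 + 129055292860648*t + 172117930957187*t^2 in F_{230297592783953^3}.
Raise to 58: e(P,Q) = 70729065948996 + 29920957116066*t + 82160941255102*t^2 in mu_{151}.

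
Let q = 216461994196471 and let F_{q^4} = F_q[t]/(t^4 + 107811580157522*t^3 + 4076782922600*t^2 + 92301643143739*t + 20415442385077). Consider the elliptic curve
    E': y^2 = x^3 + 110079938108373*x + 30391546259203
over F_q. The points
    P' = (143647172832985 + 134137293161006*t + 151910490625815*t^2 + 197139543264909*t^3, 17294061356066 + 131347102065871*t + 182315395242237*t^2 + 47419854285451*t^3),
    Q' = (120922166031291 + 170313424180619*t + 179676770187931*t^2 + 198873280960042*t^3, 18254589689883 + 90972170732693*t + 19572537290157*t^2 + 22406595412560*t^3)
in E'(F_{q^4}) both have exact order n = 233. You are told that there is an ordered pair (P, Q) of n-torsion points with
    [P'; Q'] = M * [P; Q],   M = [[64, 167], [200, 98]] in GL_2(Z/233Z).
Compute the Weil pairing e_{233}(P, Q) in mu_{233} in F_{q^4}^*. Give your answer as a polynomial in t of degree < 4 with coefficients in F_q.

132313608264127 + 89408554139546*t + 128586497985954*t^2 + 115995052474225*t^3

Since e_{233}(P,P)=e_{233}(Q,Q)=1 and e_{233}(Q,P)=e_{233}(P,Q)^{-1}, expanding e_{233}(64*P + 167*Q,200*P + 98*Q) leaves e(P,Q)^det(M).
Hence e(P,Q) = e(P',Q')^{226} where 226 = 133^{-1} mod 233.
Double-and-add over 11101001: 8-1 doublings, 5-1 additions; each step l_{T,T}/v_{2T} or l_{T,P'}/v at Q'+S for random S.
Miller gives e_{233}(P',Q') = 216308955546470 + 164079471671953*t + 98668819811056*t^2 + 45585264021931*t^3 in F_{216461994196471^4}.
Raise to 226: e(P,Q) = 132313608264127 + 89408554139546*t + 128586497985954*t^2 + 115995052474225*t^3 in mu_{233}.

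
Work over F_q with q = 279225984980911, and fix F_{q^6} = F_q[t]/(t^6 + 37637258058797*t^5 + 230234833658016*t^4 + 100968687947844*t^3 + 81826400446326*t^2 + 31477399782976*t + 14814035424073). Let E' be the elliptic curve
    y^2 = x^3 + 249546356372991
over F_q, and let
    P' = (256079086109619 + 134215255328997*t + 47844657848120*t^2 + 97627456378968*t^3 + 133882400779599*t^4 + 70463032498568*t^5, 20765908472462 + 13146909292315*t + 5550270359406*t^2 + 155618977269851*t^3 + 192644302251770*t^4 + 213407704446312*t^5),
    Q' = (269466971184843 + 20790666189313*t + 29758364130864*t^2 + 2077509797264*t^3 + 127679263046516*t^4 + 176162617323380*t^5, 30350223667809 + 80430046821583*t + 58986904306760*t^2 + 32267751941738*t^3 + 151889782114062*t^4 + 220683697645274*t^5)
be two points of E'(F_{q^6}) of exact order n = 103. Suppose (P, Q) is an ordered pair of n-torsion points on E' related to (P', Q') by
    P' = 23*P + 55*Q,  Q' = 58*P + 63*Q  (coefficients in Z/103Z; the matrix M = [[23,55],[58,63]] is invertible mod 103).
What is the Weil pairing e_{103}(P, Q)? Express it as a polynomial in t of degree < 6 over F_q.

91230515579043 + 120986683803045*t + 110599935514287*t^2 + 17059731543237*t^3 + 129580528014079*t^4 + 219366890428624*t^5

Alternating bilinearity on E[103] (values in mu_{103} in F_{279225984980911^6}) gives e(P',Q') = e(P,Q)^det(M).
23*63 - 55*58 = -1741; reduced mod 103: det = 10, inverse 31.
n = 103 = (1100111)_2 (7 bits, wt 5); accumulate f_{103,P'}(Q'+S)/f_{103,P'}(S) along the 6-step ladder.
Result: e(P',Q') = 45602599848222 + 273055704261083*t + 166390062389638*t^2 + 137431259148513*t^3 + 110285502011109*t^4 + 108996565326896*t^5.
Thus e_{103}(P,Q) = 91230515579043 + 120986683803045*t + 110599935514287*t^2 + 17059731543237*t^3 + 129580528014079*t^4 + 219366890428624*t^5.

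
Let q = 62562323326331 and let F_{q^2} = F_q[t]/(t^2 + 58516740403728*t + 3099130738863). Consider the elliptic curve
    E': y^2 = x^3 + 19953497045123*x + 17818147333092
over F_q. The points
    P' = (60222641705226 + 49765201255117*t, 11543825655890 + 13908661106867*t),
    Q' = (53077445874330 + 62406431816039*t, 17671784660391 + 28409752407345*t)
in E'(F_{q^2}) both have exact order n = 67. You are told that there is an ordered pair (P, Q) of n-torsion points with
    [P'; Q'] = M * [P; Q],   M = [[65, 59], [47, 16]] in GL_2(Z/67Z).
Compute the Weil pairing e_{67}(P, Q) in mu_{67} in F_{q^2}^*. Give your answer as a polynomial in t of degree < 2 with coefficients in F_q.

Alternating bilinearity on E[67] (values in mu_{67} in F_{62562323326331^2}) gives e(P',Q') = e(P,Q)^det(M).
Hence e(P,Q) = e(P',Q')^{15} where 15 = 9^{-1} mod 67.
Double-and-add over 1000011: 7-1 doublings, 3-1 additions; each step l_{T,T}/v_{2T} or l_{T,P'}/v at Q'+S for random S.
Miller gives e_{67}(P',Q') = 7506024674483 + 48266856754671*t in F_{62562323326331^2}.
Hence e(P,Q) = 25032307118970 + 37211878749679*t in F_{62562323326331^2}^*.

25032307118970 + 37211878749679*t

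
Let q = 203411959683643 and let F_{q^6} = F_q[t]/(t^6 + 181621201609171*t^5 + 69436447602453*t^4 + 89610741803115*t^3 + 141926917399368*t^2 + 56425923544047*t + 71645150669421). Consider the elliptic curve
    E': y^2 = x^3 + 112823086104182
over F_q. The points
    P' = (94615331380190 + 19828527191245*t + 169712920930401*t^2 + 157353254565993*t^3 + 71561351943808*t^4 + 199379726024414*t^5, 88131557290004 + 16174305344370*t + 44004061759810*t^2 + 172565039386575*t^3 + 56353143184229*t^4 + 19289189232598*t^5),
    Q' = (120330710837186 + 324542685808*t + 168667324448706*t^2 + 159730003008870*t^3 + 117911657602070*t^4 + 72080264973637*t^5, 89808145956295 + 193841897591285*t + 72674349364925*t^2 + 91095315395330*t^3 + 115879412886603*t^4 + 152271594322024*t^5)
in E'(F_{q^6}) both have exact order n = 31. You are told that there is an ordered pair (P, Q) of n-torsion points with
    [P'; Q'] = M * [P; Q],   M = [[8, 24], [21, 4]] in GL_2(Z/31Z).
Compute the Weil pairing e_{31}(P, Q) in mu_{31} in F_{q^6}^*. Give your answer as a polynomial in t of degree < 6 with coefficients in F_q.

Under M = [[8,24],[21,4]] in GL_2(Z/31), e_{31}(P',Q') = e_{31}(P,Q)^(8*4-24*21 mod 31).
det M = 8*4 - 24*21 = -472 = 24 (mod 31); 24^{-1} = 22 (mod 31).
Miller loop for e_{31} over F_{203411959683643^6}: bits of 31 = 11111; 4 double steps + 4 add steps, l/v at each.
f_P(D_Q)/f_Q(D_P) = 200210591189892 + 176377589403728*t + 137259263854320*t^2 + 90929467511210*t^3 + 198751506796128*t^4 + 21797689624115*t^5.
Hence e(P,Q) = 63568854914938 + 177114477942528*t + 34160598332743*t^2 + 199120089623905*t^3 + 74998336061351*t^4 + 47267430519855*t^5 in F_{203411959683643^6}^*.

63568854914938 + 177114477942528*t + 34160598332743*t^2 + 199120089623905*t^3 + 74998336061351*t^4 + 47267430519855*t^5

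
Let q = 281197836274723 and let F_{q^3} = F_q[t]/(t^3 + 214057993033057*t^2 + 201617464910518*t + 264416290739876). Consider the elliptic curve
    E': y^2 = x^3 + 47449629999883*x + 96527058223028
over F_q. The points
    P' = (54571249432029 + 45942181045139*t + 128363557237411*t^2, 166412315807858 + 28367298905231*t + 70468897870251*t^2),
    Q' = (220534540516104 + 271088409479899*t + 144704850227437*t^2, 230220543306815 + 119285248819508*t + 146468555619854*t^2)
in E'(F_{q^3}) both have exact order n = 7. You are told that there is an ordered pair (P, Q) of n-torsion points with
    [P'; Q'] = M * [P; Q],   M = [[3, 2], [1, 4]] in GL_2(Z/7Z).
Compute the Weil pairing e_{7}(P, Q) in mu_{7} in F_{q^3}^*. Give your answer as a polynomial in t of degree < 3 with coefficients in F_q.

107293916144380 + 30429087105118*t + 199464634839246*t^2

The 7-Weil pairing on E[7] over F_{281197836274723} is alternating-bilinear: e_{7}(P',Q') = e_{7}(P,Q)^det(M).
3*4 - 2*1 = 10; reduced mod 7: det = 3, inverse 5.
Build f_{7,P'} and f_{7,Q'} via the 3-bit ladder of 7=111_2; evaluate at shifted divisors; quotient in F_{281197836274723^3}.
So e_{7}(P',Q') = 257150185779157 + 118358033723769*t + 189949195853935*t^2.
Thus e_{7}(P,Q) = 107293916144380 + 30429087105118*t + 199464634839246*t^2.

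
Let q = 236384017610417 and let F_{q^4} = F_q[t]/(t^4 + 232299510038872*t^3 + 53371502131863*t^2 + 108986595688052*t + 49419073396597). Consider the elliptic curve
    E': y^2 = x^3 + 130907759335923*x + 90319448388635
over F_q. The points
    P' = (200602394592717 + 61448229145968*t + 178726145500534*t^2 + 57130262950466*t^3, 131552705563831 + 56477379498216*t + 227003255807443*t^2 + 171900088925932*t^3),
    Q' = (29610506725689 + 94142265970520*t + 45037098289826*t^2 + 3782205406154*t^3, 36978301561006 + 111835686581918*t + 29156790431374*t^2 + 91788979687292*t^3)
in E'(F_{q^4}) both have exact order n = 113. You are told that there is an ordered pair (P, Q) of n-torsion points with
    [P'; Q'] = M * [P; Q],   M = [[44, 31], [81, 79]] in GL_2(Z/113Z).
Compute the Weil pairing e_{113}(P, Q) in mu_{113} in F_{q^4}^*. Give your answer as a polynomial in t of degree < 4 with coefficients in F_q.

Alternating bilinearity on E[113] (values in mu_{113} in F_{236384017610417^4}) gives e(P',Q') = e(P,Q)^det(M).
44*79 - 31*81 = 965; reduced mod 113: det = 61, inverse 63.
7-bit Miller (1110001) on E'/F_{236384017610417} with a'=130907759335923, b'=90319448388635: accumulate tangent/chord ratios at Q'+S and P'+S'.
f_P(D_Q)/f_Q(D_P) = 185545129871769 + 222330473861842*t + 87416611025446*t^2 + 43432232967902*t^3.
Raise to 63: e(P,Q) = 44153477679571 + 104503577662392*t + 213450500975814*t^2 + 190212631528688*t^3 in mu_{113}.

44153477679571 + 104503577662392*t + 213450500975814*t^2 + 190212631528688*t^3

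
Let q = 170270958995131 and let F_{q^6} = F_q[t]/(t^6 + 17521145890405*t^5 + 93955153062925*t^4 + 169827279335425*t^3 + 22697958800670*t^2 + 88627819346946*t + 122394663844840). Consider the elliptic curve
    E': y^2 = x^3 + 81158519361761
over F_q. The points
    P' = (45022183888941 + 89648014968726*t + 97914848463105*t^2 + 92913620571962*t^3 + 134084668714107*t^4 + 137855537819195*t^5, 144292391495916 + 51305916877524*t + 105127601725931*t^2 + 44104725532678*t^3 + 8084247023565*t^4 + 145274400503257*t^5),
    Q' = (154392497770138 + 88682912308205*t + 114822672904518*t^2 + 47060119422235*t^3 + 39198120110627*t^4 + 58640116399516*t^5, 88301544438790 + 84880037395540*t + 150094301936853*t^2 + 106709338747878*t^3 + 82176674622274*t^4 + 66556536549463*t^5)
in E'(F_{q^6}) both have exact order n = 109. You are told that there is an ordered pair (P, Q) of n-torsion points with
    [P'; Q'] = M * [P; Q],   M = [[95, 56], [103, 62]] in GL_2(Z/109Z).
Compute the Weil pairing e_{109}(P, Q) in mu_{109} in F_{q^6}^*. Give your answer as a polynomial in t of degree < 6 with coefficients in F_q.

9270242157876 + 8026217815621*t + 68889038125654*t^2 + 112371364905940*t^3 + 45694872981103*t^4 + 15558927209063*t^5

The 109-Weil pairing on E[109] over F_{170270958995131} is alternating-bilinear: e_{109}(P',Q') = e_{109}(P,Q)^det(M).
det(M) mod 109 = 13; its inverse in (Z/109)^* is 42 (check: 13*42 mod 109 = 1).
Miller loop for e_{109} over F_{170270958995131^6}: bits of 109 = 1101101; 6 double steps + 4 add steps, l/v at each.
f_P(D_Q)/f_Q(D_P) = 25147918196271 + 26543409377272*t + 44468398269263*t^2 + 15020346564265*t^3 + 73998194158337*t^4 + 78585904380498*t^5.
Raise to 42: e(P,Q) = 9270242157876 + 8026217815621*t + 68889038125654*t^2 + 112371364905940*t^3 + 45694872981103*t^4 + 15558927209063*t^5 in mu_{109}.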